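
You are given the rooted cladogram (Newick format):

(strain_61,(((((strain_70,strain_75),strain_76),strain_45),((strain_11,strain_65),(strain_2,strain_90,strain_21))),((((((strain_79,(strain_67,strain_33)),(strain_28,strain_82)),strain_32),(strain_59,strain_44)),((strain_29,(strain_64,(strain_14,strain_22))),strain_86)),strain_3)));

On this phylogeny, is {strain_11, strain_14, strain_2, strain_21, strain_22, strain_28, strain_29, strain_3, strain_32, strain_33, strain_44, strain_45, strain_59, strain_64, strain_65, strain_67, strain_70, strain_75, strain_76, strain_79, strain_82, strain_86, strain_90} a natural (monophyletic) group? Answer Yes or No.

Yes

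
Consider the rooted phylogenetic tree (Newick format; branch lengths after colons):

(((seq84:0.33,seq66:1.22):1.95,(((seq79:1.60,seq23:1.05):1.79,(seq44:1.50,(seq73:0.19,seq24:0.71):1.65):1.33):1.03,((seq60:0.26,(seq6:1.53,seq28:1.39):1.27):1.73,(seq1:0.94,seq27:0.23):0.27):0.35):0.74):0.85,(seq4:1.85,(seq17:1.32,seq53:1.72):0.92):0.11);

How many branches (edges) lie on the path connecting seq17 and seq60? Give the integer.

8

The MRCA of seq17 and seq60 is the root of the tree.
From seq17 up to that node: 3 branches. From seq60 up to the same node: 5 branches. Total: 3 + 5 = 8.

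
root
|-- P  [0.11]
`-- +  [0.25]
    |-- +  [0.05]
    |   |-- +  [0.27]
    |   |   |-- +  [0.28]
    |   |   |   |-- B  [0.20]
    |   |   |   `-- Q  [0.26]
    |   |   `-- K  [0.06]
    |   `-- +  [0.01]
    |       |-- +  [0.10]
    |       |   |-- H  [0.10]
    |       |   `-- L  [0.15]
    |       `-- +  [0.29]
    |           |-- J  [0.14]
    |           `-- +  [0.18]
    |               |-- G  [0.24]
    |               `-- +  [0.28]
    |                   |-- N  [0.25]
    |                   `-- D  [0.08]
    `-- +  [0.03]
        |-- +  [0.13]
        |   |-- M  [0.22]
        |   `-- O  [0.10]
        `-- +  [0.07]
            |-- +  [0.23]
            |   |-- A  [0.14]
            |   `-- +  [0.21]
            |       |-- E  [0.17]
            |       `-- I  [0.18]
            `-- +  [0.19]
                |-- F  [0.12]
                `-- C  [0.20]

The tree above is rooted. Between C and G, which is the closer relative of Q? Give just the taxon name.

The MRCA of Q and G subtends (((B,Q),K),((H,L),(J,(G,(N,D))))) (9 taxa).
The MRCA of Q and C subtends ((((B,Q),K),((H,L),(J,(G,(N,D))))),((M,O),((A,(E,I)),(F,C)))) (16 taxa).
The first is nested inside the second, so Q shares a more recent common ancestor with G.

G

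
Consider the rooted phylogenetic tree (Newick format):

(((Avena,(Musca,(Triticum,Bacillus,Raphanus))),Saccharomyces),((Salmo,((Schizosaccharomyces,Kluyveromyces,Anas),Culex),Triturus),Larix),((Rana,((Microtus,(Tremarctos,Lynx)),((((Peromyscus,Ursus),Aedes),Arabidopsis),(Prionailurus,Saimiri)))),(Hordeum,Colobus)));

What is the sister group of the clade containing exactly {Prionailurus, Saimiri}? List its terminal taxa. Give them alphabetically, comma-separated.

The clade containing exactly {Prionailurus, Saimiri} attaches to the tree at the node subtending ((((Peromyscus,Ursus),Aedes),Arabidopsis),(Prionailurus,Saimiri)).
The other lineage descending from that same node — the sister group — is (((Peromyscus,Ursus),Aedes),Arabidopsis); its 4 tips in alphabetical order are the answer.

Aedes, Arabidopsis, Peromyscus, Ursus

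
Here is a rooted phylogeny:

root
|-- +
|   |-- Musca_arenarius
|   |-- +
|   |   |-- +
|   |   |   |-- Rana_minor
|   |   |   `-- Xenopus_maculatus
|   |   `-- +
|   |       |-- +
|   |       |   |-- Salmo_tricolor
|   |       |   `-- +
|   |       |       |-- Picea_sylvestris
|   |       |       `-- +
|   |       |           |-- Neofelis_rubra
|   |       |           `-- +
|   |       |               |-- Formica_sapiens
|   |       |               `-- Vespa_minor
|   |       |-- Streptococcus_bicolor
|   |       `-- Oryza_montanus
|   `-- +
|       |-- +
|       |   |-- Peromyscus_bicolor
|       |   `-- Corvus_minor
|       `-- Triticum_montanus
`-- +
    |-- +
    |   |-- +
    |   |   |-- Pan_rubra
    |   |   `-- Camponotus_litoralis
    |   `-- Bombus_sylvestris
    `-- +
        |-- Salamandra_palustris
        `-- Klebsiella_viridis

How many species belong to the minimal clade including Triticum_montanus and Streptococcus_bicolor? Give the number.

The MRCA of Triticum_montanus and Streptococcus_bicolor is the node subtending (Musca_arenarius,((Rana_minor,Xenopus_maculatus),((Salmo_tricolor,(Picea_sylvestris,(Neofelis_rubra,(Formica_sapiens,Vespa_minor)))),Streptococcus_bicolor,Oryza_montanus)),((Peromyscus_bicolor,Corvus_minor),Triticum_montanus)).
That clade contains 13 terminal taxa: Corvus_minor, Formica_sapiens, Musca_arenarius, Neofelis_rubra, Oryza_montanus, Peromyscus_bicolor, Picea_sylvestris, Rana_minor, Salmo_tricolor, Streptococcus_bicolor, Triticum_montanus, Vespa_minor, Xenopus_maculatus.

13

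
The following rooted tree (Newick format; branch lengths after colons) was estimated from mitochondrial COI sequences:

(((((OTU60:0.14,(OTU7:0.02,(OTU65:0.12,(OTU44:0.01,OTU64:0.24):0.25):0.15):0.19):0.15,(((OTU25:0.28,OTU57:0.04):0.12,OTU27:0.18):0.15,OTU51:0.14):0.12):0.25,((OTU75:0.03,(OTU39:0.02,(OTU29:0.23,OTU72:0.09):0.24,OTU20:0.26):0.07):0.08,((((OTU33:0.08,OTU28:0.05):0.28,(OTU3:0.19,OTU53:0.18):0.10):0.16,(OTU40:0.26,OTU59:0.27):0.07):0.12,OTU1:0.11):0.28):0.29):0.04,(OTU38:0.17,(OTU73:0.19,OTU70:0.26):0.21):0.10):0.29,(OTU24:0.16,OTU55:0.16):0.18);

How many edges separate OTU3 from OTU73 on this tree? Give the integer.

10

The MRCA of OTU3 and OTU73 is the node subtending ((((OTU60,(OTU7,(OTU65,(OTU44,OTU64)))),(((OTU25,OTU57),OTU27),OTU51)),((OTU75,(OTU39,(OTU29,OTU72),OTU20)),((((OTU33,OTU28),(OTU3,OTU53)),(OTU40,OTU59)),OTU1))),(OTU38,(OTU73,OTU70))).
From OTU3 up to that node: 7 branches. From OTU73 up to the same node: 3 branches. Total: 7 + 3 = 10.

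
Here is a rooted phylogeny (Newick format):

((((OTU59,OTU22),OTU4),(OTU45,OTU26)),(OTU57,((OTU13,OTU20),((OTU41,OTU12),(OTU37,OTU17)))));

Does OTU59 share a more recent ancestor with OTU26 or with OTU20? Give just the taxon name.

OTU26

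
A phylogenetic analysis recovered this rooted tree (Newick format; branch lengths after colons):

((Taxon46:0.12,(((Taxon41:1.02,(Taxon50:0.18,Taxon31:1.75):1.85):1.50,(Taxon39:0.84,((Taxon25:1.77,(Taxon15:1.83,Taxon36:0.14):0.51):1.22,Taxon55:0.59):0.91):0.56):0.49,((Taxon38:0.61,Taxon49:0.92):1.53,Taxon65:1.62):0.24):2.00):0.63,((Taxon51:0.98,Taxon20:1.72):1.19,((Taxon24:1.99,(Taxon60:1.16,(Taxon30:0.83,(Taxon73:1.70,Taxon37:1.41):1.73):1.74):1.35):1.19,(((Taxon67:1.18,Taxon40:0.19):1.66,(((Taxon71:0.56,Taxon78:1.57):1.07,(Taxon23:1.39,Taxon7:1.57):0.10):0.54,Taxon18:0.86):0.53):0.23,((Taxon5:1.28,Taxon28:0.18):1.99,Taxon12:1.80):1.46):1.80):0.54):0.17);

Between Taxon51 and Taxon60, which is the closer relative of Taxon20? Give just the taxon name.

The MRCA of Taxon20 and Taxon51 subtends (Taxon51,Taxon20) (2 taxa).
The MRCA of Taxon20 and Taxon60 subtends ((Taxon51,Taxon20),((Taxon24,(Taxon60,(Taxon30,(Taxon73,Taxon37)))),(((Taxon67,Taxon40),(((Taxon71,Taxon78),(Taxon23,Taxon7)),Taxon18)),((Taxon5,Taxon28),Taxon12)))) (17 taxa).
The first is nested inside the second, so Taxon20 shares a more recent common ancestor with Taxon51.

Taxon51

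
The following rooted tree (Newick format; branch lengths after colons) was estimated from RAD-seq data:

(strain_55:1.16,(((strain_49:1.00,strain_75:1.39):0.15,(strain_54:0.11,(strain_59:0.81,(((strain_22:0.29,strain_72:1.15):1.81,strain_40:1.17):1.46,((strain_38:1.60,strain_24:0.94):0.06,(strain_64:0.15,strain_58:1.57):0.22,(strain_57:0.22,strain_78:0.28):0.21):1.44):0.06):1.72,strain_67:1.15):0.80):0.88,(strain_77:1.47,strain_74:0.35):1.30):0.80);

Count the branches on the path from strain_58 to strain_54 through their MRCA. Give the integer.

The MRCA of strain_58 and strain_54 is the node subtending (strain_54,(strain_59,(((strain_22,strain_72),strain_40),((strain_38,strain_24),(strain_64,strain_58),(strain_57,strain_78)))),strain_67).
From strain_58 up to that node: 5 branches. From strain_54 up to the same node: 1 branch. Total: 5 + 1 = 6.

6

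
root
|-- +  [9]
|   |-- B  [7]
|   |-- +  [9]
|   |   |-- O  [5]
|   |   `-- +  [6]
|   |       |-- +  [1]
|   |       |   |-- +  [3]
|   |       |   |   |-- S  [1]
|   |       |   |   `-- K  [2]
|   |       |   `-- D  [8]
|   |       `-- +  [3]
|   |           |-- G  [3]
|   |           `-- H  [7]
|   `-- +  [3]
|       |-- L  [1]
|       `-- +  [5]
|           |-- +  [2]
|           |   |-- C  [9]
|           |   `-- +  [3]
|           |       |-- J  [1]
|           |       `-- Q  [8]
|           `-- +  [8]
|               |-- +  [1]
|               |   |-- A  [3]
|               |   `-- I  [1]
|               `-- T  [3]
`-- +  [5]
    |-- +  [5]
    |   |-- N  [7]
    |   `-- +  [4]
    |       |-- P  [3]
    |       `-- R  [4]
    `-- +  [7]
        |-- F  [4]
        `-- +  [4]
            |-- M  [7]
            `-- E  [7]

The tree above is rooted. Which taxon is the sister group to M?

M attaches to the tree at the node subtending (M,E).
The other lineage descending from that same node — the sister group — is the single tip E.

E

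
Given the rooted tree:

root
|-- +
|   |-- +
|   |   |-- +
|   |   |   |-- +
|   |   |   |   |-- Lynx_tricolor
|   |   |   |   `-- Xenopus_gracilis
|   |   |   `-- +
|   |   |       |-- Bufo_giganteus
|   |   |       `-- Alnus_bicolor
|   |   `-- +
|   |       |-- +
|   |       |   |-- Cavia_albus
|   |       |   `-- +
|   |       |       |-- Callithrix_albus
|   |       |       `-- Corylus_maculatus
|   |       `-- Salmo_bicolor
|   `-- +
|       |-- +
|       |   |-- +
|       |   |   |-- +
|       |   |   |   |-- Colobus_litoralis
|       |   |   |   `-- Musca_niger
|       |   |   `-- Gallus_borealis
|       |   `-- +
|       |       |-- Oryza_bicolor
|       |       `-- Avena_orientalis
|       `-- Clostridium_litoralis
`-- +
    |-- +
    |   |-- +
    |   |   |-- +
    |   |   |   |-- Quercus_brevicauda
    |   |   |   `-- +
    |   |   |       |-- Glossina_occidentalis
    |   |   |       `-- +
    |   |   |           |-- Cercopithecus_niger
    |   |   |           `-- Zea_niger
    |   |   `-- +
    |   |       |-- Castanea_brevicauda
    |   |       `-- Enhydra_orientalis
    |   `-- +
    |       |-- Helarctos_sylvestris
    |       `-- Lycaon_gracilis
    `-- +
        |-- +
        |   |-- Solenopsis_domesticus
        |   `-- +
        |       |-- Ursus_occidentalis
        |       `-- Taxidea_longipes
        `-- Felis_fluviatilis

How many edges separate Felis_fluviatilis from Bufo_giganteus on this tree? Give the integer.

8

The MRCA of Felis_fluviatilis and Bufo_giganteus is the root of the tree.
From Felis_fluviatilis up to that node: 3 branches. From Bufo_giganteus up to the same node: 5 branches. Total: 3 + 5 = 8.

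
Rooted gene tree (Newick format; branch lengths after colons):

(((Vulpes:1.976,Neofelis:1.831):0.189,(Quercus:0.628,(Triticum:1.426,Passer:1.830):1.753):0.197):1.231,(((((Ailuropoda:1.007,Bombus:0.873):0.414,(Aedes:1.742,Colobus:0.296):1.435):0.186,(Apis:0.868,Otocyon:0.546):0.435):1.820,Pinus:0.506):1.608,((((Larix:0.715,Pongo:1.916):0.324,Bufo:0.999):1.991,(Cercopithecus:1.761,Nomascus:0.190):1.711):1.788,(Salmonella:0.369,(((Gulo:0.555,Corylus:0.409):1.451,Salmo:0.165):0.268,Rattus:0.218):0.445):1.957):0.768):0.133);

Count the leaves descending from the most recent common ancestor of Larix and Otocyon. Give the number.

The MRCA of Larix and Otocyon is the node subtending (((((Ailuropoda,Bombus),(Aedes,Colobus)),(Apis,Otocyon)),Pinus),((((Larix,Pongo),Bufo),(Cercopithecus,Nomascus)),(Salmonella,(((Gulo,Corylus),Salmo),Rattus)))).
That clade contains 17 terminal taxa: Aedes, Ailuropoda, Apis, Bombus, Bufo, Cercopithecus, Colobus, Corylus, Gulo, Larix, Nomascus, Otocyon, Pinus, Pongo, Rattus, Salmo, Salmonella.

17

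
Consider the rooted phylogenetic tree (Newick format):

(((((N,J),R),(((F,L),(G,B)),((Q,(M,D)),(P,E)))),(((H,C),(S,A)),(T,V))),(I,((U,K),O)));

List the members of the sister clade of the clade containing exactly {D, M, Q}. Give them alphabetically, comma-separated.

E, P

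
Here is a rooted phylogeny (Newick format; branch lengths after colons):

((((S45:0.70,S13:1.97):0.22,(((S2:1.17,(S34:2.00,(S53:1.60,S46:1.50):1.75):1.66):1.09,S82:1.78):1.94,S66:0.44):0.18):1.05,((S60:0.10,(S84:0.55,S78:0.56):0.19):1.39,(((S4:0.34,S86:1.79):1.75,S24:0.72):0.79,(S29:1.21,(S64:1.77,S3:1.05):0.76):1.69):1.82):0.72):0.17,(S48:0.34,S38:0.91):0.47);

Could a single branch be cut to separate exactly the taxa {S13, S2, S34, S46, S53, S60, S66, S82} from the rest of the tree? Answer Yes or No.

The MRCA of the listed taxa subtends (((S45,S13),(((S2,(S34,(S53,S46))),S82),S66)),((S60,(S84,S78)),(((S4,S86),S24),(S29,(S64,S3))))).
That clade also contains S24, S29, S3, S4, S45, S64, S78, S84, S86, which are not in the proposed group, so the group is not monophyletic.

No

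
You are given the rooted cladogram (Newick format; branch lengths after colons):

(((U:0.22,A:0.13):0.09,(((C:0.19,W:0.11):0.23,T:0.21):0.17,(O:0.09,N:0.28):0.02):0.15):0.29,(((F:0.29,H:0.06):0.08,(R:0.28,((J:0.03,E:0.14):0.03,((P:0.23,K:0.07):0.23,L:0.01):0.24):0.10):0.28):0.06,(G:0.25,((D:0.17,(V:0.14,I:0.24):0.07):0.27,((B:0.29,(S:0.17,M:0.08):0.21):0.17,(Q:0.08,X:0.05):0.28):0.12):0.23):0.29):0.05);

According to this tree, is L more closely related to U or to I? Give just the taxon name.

I

The MRCA of L and I subtends (((F,H),(R,((J,E),((P,K),L)))),(G,((D,(V,I)),((B,(S,M)),(Q,X))))) (17 taxa).
The MRCA of L and U is the root, subtending the entire tree (24 taxa).
The first is nested inside the second, so L shares a more recent common ancestor with I.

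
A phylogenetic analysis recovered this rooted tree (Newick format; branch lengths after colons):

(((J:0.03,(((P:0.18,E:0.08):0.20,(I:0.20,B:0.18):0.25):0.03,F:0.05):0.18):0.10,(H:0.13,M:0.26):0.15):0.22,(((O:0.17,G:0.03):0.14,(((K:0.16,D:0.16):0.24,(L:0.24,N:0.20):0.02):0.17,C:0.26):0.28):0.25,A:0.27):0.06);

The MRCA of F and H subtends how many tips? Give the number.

8

The MRCA of F and H is the node subtending ((J,(((P,E),(I,B)),F)),(H,M)).
That clade contains 8 terminal taxa: B, E, F, H, I, J, M, P.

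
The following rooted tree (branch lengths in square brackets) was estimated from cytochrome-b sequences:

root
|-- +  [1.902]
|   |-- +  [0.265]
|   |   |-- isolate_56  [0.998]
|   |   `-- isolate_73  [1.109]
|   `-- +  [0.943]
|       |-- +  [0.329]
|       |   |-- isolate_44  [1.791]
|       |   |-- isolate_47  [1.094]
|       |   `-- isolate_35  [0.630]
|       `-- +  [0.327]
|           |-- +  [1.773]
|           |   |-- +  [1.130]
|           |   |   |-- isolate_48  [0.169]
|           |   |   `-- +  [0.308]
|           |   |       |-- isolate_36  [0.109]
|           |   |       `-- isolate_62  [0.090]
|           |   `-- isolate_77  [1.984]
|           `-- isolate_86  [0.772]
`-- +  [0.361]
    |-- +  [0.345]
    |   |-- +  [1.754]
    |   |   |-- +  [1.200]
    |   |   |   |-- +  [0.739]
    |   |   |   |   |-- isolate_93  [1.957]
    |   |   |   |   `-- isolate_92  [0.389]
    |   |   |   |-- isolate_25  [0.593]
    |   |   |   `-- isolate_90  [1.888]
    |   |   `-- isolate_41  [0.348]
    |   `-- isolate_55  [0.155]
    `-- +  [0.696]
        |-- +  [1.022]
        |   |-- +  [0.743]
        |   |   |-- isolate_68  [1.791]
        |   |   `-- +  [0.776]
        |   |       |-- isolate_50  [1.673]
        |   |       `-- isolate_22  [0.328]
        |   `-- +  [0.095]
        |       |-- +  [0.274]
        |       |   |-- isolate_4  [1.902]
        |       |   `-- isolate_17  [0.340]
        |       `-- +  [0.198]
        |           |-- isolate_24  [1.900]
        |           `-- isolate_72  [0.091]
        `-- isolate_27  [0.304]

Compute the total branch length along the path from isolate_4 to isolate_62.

10.823

The path runs isolate_4 → … → MRCA → … → isolate_62; the MRCA is the root of the tree.
Branch lengths along that path: 1.902 + 0.274 + 0.095 + 1.022 + 0.696 + 0.361 + 1.902 + 0.943 + 0.327 + 1.773 + 1.130 + 0.308 + 0.090 = 10.823.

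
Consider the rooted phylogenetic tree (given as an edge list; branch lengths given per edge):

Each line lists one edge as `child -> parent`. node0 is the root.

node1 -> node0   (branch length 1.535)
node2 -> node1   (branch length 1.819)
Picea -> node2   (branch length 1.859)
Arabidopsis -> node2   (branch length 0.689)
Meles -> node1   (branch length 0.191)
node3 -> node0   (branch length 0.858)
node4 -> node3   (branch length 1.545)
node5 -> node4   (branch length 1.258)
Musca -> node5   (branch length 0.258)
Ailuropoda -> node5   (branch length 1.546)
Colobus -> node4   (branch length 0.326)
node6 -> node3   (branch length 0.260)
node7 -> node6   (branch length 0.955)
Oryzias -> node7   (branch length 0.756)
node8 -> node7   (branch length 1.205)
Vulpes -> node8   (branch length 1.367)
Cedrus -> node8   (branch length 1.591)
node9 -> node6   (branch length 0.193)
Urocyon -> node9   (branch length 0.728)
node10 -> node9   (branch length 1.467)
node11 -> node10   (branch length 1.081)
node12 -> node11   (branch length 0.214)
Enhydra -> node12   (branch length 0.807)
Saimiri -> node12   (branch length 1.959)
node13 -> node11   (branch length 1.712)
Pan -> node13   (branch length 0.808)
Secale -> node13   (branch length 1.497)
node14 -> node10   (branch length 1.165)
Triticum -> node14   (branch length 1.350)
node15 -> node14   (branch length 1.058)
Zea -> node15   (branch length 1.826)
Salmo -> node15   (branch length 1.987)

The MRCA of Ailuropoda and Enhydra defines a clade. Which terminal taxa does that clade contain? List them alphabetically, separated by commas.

Ailuropoda, Cedrus, Colobus, Enhydra, Musca, Oryzias, Pan, Saimiri, Salmo, Secale, Triticum, Urocyon, Vulpes, Zea

Tracing Ailuropoda: it sits inside (Musca,Ailuropoda).
Tracing Enhydra: it sits inside (Enhydra,Saimiri).
The smallest clade enclosing both is (((Musca,Ailuropoda),Colobus),((Oryzias,(Vulpes,Cedrus)),(Urocyon,(((Enhydra,Saimiri),(Pan,Secale)),(Triticum,(Zea,Salmo)))))); the answer is its 14 terminal taxa in alphabetical order.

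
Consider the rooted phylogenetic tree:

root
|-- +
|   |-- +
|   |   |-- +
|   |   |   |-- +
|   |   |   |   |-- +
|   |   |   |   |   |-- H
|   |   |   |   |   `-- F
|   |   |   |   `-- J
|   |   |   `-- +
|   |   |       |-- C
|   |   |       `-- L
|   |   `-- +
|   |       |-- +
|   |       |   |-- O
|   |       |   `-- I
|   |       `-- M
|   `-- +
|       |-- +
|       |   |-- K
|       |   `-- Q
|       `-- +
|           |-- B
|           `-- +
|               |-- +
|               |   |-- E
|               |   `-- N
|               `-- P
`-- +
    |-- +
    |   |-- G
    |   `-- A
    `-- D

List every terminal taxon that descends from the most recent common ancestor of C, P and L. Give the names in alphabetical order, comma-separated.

Tracing C: it sits inside (C,L).
Tracing P: it sits inside ((E,N),P).
Tracing L: it sits inside (C,L).
The smallest clade enclosing all 3 is (((((H,F),J),(C,L)),((O,I),M)),((K,Q),(B,((E,N),P)))); the answer is its 14 terminal taxa in alphabetical order.

B, C, E, F, H, I, J, K, L, M, N, O, P, Q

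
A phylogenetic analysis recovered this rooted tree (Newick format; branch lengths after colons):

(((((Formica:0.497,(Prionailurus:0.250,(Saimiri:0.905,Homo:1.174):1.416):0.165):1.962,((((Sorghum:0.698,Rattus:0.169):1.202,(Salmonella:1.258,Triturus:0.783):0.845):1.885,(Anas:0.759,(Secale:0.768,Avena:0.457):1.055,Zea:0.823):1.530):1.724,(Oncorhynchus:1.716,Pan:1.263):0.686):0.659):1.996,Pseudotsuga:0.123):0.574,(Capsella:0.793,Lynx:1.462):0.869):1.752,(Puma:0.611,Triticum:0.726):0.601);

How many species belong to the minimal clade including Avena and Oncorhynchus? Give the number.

The MRCA of Avena and Oncorhynchus is the node subtending ((((Sorghum,Rattus),(Salmonella,Triturus)),(Anas,(Secale,Avena),Zea)),(Oncorhynchus,Pan)).
That clade contains 10 terminal taxa: Anas, Avena, Oncorhynchus, Pan, Rattus, Salmonella, Secale, Sorghum, Triturus, Zea.

10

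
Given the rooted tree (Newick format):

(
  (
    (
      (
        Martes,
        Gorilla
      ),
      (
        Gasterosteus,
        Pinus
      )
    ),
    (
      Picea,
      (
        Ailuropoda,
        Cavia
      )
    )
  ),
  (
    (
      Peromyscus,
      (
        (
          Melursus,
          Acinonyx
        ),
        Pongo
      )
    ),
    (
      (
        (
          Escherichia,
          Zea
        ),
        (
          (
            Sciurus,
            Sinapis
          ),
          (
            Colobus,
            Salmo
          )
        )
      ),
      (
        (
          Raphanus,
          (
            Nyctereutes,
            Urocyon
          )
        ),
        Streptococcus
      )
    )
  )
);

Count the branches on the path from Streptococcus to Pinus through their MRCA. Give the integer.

8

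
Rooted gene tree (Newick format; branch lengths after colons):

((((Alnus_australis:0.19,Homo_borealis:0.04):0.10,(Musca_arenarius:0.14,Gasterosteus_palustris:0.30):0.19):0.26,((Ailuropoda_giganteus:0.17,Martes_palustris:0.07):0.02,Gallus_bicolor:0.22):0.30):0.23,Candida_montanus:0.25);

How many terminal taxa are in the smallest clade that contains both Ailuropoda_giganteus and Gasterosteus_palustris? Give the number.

7

The MRCA of Ailuropoda_giganteus and Gasterosteus_palustris is the node subtending (((Alnus_australis,Homo_borealis),(Musca_arenarius,Gasterosteus_palustris)),((Ailuropoda_giganteus,Martes_palustris),Gallus_bicolor)).
That clade contains 7 terminal taxa: Ailuropoda_giganteus, Alnus_australis, Gallus_bicolor, Gasterosteus_palustris, Homo_borealis, Martes_palustris, Musca_arenarius.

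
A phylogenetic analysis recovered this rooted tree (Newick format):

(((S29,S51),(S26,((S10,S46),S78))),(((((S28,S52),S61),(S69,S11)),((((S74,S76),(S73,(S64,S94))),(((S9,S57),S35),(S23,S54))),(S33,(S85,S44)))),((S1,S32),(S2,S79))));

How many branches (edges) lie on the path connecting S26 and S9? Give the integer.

11

The MRCA of S26 and S9 is the root of the tree.
From S26 up to that node: 3 branches. From S9 up to the same node: 8 branches. Total: 3 + 8 = 11.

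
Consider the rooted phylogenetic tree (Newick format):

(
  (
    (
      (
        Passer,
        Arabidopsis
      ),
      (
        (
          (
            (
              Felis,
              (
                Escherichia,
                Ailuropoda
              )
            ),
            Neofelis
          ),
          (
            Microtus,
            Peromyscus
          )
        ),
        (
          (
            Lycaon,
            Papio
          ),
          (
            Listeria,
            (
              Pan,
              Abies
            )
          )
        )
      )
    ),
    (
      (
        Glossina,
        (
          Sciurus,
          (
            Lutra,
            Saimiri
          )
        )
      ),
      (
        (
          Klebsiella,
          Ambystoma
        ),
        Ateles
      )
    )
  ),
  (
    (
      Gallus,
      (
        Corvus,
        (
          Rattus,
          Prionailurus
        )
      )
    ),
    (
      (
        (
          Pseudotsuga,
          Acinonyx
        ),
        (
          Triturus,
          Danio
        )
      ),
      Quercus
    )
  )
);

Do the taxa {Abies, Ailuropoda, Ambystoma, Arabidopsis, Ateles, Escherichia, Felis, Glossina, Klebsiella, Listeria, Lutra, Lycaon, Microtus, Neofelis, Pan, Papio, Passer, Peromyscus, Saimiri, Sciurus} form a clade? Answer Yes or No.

Yes

The most recent common ancestor of these taxa subtends (((Passer,Arabidopsis),((((Felis,(Escherichia,Ailuropoda)),Neofelis),(Microtus,Peromyscus)),((Lycaon,Papio),(Listeria,(Pan,Abies))))),((Glossina,(Sciurus,(Lutra,Saimiri))),((Klebsiella,Ambystoma),Ateles))).
That clade has exactly 20 tips — every listed taxon and nothing else — so the group is monophyletic.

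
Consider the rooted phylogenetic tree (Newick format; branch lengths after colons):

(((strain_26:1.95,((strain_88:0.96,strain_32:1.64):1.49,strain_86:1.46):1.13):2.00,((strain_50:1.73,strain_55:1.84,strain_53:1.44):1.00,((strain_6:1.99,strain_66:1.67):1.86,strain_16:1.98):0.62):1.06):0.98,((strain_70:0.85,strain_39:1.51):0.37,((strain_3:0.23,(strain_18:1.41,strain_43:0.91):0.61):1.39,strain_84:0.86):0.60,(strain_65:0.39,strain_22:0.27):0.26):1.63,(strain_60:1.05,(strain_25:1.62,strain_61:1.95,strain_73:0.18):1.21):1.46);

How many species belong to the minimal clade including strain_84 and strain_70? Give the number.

The MRCA of strain_84 and strain_70 is the node subtending ((strain_70,strain_39),((strain_3,(strain_18,strain_43)),strain_84),(strain_65,strain_22)).
That clade contains 8 terminal taxa: strain_18, strain_22, strain_3, strain_39, strain_43, strain_65, strain_70, strain_84.

8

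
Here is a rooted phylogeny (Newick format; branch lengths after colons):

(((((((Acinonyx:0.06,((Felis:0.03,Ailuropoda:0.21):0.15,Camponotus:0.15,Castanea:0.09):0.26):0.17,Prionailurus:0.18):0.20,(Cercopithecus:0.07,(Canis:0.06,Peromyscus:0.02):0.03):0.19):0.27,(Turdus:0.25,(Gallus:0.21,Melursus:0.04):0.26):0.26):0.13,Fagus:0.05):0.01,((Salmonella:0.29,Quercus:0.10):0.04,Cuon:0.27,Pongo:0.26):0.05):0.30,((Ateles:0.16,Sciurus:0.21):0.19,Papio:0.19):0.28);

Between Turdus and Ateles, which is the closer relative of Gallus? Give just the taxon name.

Turdus

The MRCA of Gallus and Turdus subtends (Turdus,(Gallus,Melursus)) (3 taxa).
The MRCA of Gallus and Ateles is the root, subtending the entire tree (20 taxa).
The first is nested inside the second, so Gallus shares a more recent common ancestor with Turdus.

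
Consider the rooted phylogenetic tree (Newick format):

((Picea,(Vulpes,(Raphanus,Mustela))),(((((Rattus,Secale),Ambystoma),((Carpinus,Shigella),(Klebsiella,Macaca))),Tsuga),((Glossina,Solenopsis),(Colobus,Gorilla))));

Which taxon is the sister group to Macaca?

Macaca attaches to the tree at the node subtending (Klebsiella,Macaca).
The other lineage descending from that same node — the sister group — is the single tip Klebsiella.

Klebsiella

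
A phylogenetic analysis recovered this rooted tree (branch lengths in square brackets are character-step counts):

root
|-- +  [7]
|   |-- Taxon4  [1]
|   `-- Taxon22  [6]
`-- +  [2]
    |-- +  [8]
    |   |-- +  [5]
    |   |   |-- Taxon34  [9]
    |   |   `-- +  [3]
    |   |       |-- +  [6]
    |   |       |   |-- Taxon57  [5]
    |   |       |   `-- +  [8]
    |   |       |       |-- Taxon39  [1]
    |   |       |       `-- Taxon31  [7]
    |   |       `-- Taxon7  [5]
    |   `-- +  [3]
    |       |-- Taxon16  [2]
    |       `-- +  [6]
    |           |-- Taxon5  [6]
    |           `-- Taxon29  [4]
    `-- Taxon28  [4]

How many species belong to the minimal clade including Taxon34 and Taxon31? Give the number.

5

The MRCA of Taxon34 and Taxon31 is the node subtending (Taxon34,((Taxon57,(Taxon39,Taxon31)),Taxon7)).
That clade contains 5 terminal taxa: Taxon31, Taxon34, Taxon39, Taxon57, Taxon7.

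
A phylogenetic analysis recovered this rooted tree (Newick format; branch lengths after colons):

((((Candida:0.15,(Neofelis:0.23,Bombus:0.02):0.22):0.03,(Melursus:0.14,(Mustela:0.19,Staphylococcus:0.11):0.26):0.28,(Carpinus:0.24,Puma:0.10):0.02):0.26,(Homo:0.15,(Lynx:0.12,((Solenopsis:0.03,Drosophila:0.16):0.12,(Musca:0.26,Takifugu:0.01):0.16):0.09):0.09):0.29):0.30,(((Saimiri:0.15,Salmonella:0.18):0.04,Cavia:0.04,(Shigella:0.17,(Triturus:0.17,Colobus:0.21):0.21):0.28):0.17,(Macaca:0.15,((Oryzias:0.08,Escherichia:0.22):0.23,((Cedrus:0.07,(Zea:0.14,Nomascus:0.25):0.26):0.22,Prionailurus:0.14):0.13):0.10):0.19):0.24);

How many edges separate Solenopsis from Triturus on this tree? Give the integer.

11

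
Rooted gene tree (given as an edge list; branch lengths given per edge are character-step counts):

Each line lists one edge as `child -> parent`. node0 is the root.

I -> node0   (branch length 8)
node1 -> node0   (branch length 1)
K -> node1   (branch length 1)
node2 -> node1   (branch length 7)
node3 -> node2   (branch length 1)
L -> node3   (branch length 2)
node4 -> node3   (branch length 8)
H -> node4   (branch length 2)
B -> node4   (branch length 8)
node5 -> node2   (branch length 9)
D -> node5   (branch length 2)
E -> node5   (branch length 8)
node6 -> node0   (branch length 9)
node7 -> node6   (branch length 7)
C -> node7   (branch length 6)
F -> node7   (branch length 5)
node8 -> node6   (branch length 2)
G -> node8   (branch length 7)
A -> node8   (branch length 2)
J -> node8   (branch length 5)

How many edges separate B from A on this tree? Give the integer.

The MRCA of B and A is the root of the tree.
From B up to that node: 5 branches. From A up to the same node: 3 branches. Total: 5 + 3 = 8.

8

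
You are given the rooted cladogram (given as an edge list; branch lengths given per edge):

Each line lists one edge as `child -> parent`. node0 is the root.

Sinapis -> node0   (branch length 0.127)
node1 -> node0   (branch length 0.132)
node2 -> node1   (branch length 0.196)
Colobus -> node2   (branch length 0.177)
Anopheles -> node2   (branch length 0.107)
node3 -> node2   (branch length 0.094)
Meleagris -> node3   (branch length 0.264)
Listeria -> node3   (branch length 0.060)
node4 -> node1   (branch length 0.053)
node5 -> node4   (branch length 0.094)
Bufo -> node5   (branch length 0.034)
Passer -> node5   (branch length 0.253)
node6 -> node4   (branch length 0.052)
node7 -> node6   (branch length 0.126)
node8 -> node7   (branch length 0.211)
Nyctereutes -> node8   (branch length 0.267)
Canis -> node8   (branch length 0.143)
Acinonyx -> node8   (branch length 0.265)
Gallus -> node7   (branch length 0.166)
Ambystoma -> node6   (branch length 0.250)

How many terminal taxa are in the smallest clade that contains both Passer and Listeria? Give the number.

11

The MRCA of Passer and Listeria is the node subtending ((Colobus,Anopheles,(Meleagris,Listeria)),((Bufo,Passer),(((Nyctereutes,Canis,Acinonyx),Gallus),Ambystoma))).
That clade contains 11 terminal taxa: Acinonyx, Ambystoma, Anopheles, Bufo, Canis, Colobus, Gallus, Listeria, Meleagris, Nyctereutes, Passer.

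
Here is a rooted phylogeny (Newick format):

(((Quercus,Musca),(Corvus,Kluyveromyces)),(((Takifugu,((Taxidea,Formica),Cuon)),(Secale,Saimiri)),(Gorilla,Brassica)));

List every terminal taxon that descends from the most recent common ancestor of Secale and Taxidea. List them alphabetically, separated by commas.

Cuon, Formica, Saimiri, Secale, Takifugu, Taxidea

Tracing Secale: it sits inside (Secale,Saimiri).
Tracing Taxidea: it sits inside (Taxidea,Formica).
The smallest clade enclosing both is ((Takifugu,((Taxidea,Formica),Cuon)),(Secale,Saimiri)); the answer is its 6 terminal taxa in alphabetical order.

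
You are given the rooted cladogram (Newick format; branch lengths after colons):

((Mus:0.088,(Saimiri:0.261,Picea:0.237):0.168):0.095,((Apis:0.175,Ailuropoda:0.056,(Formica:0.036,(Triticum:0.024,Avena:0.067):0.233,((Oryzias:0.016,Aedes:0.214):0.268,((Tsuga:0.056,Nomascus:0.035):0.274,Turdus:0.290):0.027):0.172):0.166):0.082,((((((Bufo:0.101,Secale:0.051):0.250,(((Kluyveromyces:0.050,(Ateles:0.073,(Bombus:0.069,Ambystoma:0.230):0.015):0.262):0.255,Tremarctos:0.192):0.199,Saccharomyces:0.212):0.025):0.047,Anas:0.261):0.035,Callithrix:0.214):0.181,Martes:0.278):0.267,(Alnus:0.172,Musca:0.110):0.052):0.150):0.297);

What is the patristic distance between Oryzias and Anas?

1.598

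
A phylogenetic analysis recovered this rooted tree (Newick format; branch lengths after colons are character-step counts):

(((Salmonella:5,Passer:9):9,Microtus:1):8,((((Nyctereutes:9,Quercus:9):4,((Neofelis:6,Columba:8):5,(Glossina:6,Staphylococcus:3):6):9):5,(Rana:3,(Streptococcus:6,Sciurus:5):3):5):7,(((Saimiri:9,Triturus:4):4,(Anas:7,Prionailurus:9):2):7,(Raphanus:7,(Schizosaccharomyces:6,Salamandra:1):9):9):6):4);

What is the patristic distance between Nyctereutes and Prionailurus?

49

The path runs Nyctereutes → … → MRCA → … → Prionailurus; the MRCA is the node subtending ((((Nyctereutes,Quercus),((Neofelis,Columba),(Glossina,Staphylococcus))),(Rana,(Streptococcus,Sciurus))),(((Saimiri,Triturus),(Anas,Prionailurus)),(Raphanus,(Schizosaccharomyces,Salamandra)))).
Branch lengths along that path: 9 + 4 + 5 + 7 + 6 + 7 + 2 + 9 = 49.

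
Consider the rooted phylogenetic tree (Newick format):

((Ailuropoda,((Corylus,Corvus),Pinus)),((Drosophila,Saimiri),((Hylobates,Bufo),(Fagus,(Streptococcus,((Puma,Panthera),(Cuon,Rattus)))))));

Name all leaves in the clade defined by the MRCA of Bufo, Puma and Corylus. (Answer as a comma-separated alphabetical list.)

Tracing Bufo: it sits inside (Hylobates,Bufo).
Tracing Puma: it sits inside (Puma,Panthera).
Tracing Corylus: it sits inside (Corylus,Corvus).
The smallest clade enclosing all 3 is the whole tree (their MRCA is the root), so the answer is all 14 tips in alphabetical order.

Ailuropoda, Bufo, Corvus, Corylus, Cuon, Drosophila, Fagus, Hylobates, Panthera, Pinus, Puma, Rattus, Saimiri, Streptococcus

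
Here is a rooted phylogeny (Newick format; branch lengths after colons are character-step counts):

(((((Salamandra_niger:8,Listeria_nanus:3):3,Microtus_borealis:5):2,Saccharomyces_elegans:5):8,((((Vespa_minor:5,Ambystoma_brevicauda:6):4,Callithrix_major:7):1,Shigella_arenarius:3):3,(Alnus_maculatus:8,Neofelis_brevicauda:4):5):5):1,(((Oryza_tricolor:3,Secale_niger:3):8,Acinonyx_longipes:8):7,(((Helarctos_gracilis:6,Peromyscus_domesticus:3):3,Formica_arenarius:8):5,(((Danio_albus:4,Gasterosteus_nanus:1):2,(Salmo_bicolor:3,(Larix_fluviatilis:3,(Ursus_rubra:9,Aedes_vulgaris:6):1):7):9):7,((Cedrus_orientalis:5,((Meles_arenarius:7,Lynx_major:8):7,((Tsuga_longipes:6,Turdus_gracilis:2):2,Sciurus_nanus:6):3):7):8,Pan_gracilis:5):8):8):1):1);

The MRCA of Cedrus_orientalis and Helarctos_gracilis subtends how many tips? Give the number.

16

The MRCA of Cedrus_orientalis and Helarctos_gracilis is the node subtending (((Helarctos_gracilis,Peromyscus_domesticus),Formica_arenarius),(((Danio_albus,Gasterosteus_nanus),(Salmo_bicolor,(Larix_fluviatilis,(Ursus_rubra,Aedes_vulgaris)))),((Cedrus_orientalis,((Meles_arenarius,Lynx_major),((Tsuga_longipes,Turdus_gracilis),Sciurus_nanus))),Pan_gracilis))).
That clade contains 16 terminal taxa: Aedes_vulgaris, Cedrus_orientalis, Danio_albus, Formica_arenarius, Gasterosteus_nanus, Helarctos_gracilis, Larix_fluviatilis, Lynx_major, Meles_arenarius, Pan_gracilis, Peromyscus_domesticus, Salmo_bicolor, Sciurus_nanus, Tsuga_longipes, Turdus_gracilis, Ursus_rubra.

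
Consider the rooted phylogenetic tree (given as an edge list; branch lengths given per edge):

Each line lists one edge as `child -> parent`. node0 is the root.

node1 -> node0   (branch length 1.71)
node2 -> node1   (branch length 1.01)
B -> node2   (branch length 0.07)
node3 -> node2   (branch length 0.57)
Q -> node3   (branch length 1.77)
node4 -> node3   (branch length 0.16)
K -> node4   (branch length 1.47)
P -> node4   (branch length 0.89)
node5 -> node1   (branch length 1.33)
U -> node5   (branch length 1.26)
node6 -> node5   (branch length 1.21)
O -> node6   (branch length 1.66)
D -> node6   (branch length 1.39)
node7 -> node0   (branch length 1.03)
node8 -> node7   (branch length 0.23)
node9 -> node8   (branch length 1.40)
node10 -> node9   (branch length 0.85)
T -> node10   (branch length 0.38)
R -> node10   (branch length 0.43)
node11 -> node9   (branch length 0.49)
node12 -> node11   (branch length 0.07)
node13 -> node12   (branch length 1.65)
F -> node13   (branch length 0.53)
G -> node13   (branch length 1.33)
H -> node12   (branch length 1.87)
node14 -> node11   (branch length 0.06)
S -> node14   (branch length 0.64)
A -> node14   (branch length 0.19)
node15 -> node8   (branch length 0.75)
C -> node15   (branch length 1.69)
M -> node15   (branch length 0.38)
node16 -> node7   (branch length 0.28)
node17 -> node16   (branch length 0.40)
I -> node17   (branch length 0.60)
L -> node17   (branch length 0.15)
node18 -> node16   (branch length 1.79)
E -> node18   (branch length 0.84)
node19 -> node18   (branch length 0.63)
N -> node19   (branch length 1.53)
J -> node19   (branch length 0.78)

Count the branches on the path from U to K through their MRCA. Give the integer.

6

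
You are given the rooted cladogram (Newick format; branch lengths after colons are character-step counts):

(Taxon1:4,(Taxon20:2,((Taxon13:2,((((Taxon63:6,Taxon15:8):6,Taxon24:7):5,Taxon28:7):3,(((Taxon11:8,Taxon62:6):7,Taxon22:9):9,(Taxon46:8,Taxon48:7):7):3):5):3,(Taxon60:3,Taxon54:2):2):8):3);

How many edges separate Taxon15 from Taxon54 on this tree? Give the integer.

8

The MRCA of Taxon15 and Taxon54 is the node subtending ((Taxon13,((((Taxon63,Taxon15),Taxon24),Taxon28),(((Taxon11,Taxon62),Taxon22),(Taxon46,Taxon48)))),(Taxon60,Taxon54)).
From Taxon15 up to that node: 6 branches. From Taxon54 up to the same node: 2 branches. Total: 6 + 2 = 8.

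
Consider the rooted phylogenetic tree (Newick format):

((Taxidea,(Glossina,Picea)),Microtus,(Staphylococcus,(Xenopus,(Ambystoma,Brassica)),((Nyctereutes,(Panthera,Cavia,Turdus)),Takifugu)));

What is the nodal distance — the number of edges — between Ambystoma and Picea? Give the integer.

The MRCA of Ambystoma and Picea is the root of the tree.
From Ambystoma up to that node: 4 branches. From Picea up to the same node: 3 branches. Total: 4 + 3 = 7.

7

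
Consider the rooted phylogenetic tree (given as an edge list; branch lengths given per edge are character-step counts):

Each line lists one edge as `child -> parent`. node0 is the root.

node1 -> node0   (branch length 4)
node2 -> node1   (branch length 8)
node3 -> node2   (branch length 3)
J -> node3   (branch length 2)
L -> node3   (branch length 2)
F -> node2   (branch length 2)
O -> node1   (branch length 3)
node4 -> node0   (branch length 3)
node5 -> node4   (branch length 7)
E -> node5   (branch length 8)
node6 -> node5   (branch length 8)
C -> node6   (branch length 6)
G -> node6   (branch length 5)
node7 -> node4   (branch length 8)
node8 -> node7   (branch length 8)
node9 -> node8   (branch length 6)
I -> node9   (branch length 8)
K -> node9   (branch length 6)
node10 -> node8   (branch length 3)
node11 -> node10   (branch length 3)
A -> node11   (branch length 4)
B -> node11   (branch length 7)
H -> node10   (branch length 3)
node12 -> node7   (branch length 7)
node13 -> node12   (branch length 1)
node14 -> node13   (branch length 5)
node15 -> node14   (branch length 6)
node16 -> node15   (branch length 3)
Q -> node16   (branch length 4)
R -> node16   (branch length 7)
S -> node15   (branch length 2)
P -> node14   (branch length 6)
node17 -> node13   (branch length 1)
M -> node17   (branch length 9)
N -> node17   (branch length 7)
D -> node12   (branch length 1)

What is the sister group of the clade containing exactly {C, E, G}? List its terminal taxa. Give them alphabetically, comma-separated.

A, B, D, H, I, K, M, N, P, Q, R, S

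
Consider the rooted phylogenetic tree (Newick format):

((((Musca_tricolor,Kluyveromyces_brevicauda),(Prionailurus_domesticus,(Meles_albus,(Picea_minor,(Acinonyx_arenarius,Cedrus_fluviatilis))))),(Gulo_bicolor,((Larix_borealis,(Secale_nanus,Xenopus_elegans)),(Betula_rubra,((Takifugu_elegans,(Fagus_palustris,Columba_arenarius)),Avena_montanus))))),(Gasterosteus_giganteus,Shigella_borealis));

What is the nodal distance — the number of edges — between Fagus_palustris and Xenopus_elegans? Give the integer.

The MRCA of Fagus_palustris and Xenopus_elegans is the node subtending ((Larix_borealis,(Secale_nanus,Xenopus_elegans)),(Betula_rubra,((Takifugu_elegans,(Fagus_palustris,Columba_arenarius)),Avena_montanus))).
From Fagus_palustris up to that node: 5 branches. From Xenopus_elegans up to the same node: 3 branches. Total: 5 + 3 = 8.

8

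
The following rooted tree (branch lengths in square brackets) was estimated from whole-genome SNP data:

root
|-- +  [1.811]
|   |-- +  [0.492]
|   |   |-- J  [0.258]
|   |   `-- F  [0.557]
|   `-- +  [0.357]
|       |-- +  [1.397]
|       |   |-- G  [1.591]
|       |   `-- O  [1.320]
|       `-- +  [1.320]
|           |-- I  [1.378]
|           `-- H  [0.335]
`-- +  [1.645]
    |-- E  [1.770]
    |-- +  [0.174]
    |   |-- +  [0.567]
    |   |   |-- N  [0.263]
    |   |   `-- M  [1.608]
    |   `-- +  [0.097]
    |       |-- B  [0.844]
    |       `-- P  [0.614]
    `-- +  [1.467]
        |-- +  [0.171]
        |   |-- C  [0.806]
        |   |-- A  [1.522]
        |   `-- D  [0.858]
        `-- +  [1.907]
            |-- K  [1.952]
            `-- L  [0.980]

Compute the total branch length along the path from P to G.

7.686

The path runs P → … → MRCA → … → G; the MRCA is the root of the tree.
Branch lengths along that path: 0.614 + 0.097 + 0.174 + 1.645 + 1.811 + 0.357 + 1.397 + 1.591 = 7.686.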